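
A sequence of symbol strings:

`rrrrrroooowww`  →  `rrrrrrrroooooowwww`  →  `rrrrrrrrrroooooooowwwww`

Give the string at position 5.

Term n consists of 2n r's, followed by 2n-2 o's, followed by n w's, where the shown terms are n = 3, 4, 5.
Setting n = 7 gives 14, 12, 7 characters in each block.

rrrrrrrrrrrrrroooooooooooowwwwwww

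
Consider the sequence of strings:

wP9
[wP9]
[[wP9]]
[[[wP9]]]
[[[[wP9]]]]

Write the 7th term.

Every step adds [ to the front and ] to the end of the previous string.
From [[[[wP9]]]], 2 further steps: [[[[wP9]]]] → [[[[[wP9]]]]] → (answer).

[[[[[[wP9]]]]]]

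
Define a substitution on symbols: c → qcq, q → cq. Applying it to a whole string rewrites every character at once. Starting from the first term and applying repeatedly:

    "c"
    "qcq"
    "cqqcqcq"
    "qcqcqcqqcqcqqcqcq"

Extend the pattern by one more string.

Rewriting the 17 symbols of qcqcqcqqcqcqqcqcq one by one yields cq qcq cq qcq cq qcq cq cq qcq cq qcq cq cq qcq cq qcq cq; concatenated:

cqqcqcqqcqcqqcqcqcqqcqcqqcqcqcqqcqcqqcqcq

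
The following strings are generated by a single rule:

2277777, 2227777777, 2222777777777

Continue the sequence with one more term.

Each string has the form 2^{n} 7^{2n+1}, where the shown terms are n = 2, 3, 4.
Setting n = 5 gives 5, 11 characters in each block.

2222277777777777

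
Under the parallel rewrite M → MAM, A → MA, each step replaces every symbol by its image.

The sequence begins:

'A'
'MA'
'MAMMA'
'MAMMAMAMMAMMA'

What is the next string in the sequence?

Applying the rule to each of the 13 symbols of MAMMAMAMMAMMA gives the pieces MAM MA MAM MAM MA MAM MA MAM MAM MA MAM MAM MA, which concatenate to the answer.

MAMMAMAMMAMMAMAMMAMAMMAMMAMAMMAMMA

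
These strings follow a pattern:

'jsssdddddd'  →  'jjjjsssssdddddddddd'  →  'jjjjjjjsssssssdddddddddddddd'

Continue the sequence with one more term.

The n-th term is 3n-2 j's then 2n+1 s's then 4n+2 d's (n = 1, 2, …).
At n = 4 the blocks have lengths 10, 9, 18.

jjjjjjjjjjsssssssssdddddddddddddddddd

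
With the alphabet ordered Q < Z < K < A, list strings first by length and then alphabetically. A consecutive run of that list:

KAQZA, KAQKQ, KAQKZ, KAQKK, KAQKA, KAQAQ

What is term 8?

KAQAK

Continuing the enumeration 2 steps past KAQAQ: KAQAQ → KAQAZ → (answer).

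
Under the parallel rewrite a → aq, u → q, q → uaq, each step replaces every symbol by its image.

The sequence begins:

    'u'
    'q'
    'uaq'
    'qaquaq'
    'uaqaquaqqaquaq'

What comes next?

qaquaqaquaqqaquaquaqaquaqqaquaq

φ(uaqaquaqqaquaq) expands symbol-by-symbol to q aq uaq aq uaq q aq uaq uaq aq uaq q aq uaq; joining the 14 pieces gives the next term.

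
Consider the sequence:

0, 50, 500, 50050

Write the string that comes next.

Each term (from the third on) is the previous term followed by the one before it: term 3 = 50·0 = 500.
Continuing: 50050 · 500 gives term 5.

50050500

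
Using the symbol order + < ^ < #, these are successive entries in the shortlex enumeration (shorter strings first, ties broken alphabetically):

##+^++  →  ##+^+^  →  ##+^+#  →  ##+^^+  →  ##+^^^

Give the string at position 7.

Stepping forward 2 times from ##+^^^: ##+^^^ → ##+^^#, then the target.

##+^#+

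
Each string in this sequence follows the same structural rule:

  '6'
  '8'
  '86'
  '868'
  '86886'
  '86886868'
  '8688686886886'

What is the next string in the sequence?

868868688688686886868

This is a Fibonacci-style word recurrence s(k) = s(k−1)·s(k−2): e.g. 8·6 = 86.
The next term joins 8688686886886 and 86886868.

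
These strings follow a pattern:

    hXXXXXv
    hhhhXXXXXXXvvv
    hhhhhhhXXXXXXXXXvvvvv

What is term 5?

Reading off run lengths: h runs 1, 4, 7; X runs 5, 7, 9; v runs 1, 3, 5 — each is linear in n (n = 1, 2, …).
For term 5, n = 5, so the run lengths are 13, 13, 9.

hhhhhhhhhhhhhXXXXXXXXXXXXXvvvvvvvvv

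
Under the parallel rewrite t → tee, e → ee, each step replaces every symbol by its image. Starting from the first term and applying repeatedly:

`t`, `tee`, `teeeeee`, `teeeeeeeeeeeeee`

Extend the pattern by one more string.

Applying the rule to each of the 15 symbols of teeeeeeeeeeeeee gives the pieces tee ee ee ee ee ee ee ee ee ee ee ee ee ee ee, which concatenate to the answer.

teeeeeeeeeeeeeeeeeeeeeeeeeeeeee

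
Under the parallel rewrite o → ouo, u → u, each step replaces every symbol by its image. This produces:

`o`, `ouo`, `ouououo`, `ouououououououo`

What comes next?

Replace each of the 15 characters of ouououououououo in place — ouo u ouo u ouo u ouo u ouo u ouo u ouo u ouo — and concatenate.

ouououououououououououououououo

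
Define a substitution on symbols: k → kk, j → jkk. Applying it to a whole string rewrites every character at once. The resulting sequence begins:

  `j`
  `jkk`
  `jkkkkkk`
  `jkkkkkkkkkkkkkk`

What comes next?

Rewriting the 15 symbols of jkkkkkkkkkkkkkk one by one yields jkk kk kk kk kk kk kk kk kk kk kk kk kk kk kk; concatenated:

jkkkkkkkkkkkkkkkkkkkkkkkkkkkkkk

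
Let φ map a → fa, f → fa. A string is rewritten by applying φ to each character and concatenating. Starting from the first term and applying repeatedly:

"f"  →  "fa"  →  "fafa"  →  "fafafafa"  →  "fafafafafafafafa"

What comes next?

fafafafafafafafafafafafafafafafa

Replace each of the 16 characters of fafafafafafafafa in place — fa fa fa fa fa fa fa fa fa fa fa fa fa fa fa fa — and concatenate.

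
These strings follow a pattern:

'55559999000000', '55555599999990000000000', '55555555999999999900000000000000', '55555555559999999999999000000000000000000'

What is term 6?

The n-th term is 2n+2 5's then 3n+1 9's then 4n+2 0's (n = 1, 2, …).
Setting n = 6 gives 14, 19, 26 characters in each block.

55555555555555999999999999999999900000000000000000000000000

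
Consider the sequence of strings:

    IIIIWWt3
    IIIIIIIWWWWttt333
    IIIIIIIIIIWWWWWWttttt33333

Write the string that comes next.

Term n consists of 3n+1 I's, followed by 2n W's, followed by 2n-1 t's, followed by 2n-1 3's (n = 1, 2, …).
At n = 4 the blocks have lengths 13, 8, 7, 7.

IIIIIIIIIIIIIWWWWWWWWttttttt3333333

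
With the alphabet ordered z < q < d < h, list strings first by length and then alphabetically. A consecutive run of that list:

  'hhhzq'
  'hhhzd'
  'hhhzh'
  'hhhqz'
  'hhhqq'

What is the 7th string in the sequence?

Continuing the enumeration 2 steps past hhhqq: hhhqq → hhhqd → (answer).

hhhqh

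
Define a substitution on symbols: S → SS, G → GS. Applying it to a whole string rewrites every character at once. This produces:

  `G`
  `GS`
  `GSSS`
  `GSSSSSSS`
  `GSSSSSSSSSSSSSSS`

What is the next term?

Rewriting the 16 symbols of GSSSSSSSSSSSSSSS one by one yields GS SS SS SS SS SS SS SS SS SS SS SS SS SS SS SS; concatenated:

GSSSSSSSSSSSSSSSSSSSSSSSSSSSSSSS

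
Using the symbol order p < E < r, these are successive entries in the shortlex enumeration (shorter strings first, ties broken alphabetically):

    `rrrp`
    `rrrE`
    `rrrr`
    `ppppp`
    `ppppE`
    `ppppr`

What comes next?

pppEp

Treat ppppr as a base-3 numeral over the given alphabet and add one, carrying through any trailing r's.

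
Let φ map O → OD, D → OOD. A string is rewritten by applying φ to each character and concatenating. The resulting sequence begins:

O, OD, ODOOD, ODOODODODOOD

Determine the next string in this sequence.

Expanding ODOODODODOOD: O→OD, D→OOD, O→OD, O→OD, D→OOD, O→OD, D→OOD, O→OD, D→OOD, O→OD, O→OD, D→OOD. Concatenated: OD OOD OD OD OOD OD OOD OD OOD OD OD OOD.

ODOODODODOODODOODODOODODODOOD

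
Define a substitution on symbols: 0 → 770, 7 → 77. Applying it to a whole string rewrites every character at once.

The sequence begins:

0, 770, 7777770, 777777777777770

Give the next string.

7777777777777777777777777777770

Replace each of the 15 characters of 777777777777770 in place — 77 77 77 77 77 77 77 77 77 77 77 77 77 77 770 — and concatenate.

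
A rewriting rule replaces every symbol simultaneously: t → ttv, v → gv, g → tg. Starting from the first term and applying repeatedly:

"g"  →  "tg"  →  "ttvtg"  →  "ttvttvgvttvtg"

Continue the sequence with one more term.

ttvttvgvttvttvgvtggvttvttvgvttvtg

φ(ttvttvgvttvtg) expands symbol-by-symbol to ttv ttv gv ttv ttv gv tg gv ttv ttv gv ttv tg; joining the 13 pieces gives the next term.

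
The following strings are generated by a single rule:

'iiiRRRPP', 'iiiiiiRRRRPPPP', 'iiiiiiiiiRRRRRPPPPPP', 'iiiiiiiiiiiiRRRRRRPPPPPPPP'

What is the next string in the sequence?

Each string has the form i^{3n} R^{n+2} P^{2n} (n = 1, 2, …).
At n = 5 the blocks have lengths 15, 7, 10.

iiiiiiiiiiiiiiiRRRRRRRPPPPPPPPPP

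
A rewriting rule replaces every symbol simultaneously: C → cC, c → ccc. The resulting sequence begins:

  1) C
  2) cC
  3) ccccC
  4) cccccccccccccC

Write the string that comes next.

Rewriting the 14 symbols of cccccccccccccC one by one yields ccc ccc ccc ccc ccc ccc ccc ccc ccc ccc ccc ccc ccc cC; concatenated:

ccccccccccccccccccccccccccccccccccccccccC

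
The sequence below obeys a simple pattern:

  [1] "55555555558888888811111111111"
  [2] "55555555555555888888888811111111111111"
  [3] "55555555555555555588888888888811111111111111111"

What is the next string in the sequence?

55555555555555555555558888888888888811111111111111111111

Term n consists of 4n-2 5's, followed by 2n+2 8's, followed by 3n+2 1's, where the shown terms are n = 3, 4, 5.
For the next term, n = 6, so the run lengths are 22, 14, 20.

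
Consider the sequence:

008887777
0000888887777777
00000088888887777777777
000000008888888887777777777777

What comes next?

0000000000888888888887777777777777777

Each string has the form 0^{2n} 8^{2n+1} 7^{3n+1} (n = 1, 2, …).
Setting n = 5 gives 10, 11, 16 characters in each block.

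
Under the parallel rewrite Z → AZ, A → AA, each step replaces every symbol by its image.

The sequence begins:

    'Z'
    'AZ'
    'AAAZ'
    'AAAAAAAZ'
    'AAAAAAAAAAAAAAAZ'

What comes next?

AAAAAAAAAAAAAAAAAAAAAAAAAAAAAAAZ

φ(AAAAAAAAAAAAAAAZ) expands symbol-by-symbol to AA AA AA AA AA AA AA AA AA AA AA AA AA AA AA AZ; joining the 16 pieces gives the next term.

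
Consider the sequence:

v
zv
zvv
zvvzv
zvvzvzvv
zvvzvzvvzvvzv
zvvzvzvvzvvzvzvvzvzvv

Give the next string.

Each term (from the third on) is the previous term followed by the one before it: term 3 = zv·v = zvv.
The next term joins zvvzvzvvzvvzvzvvzvzvv and zvvzvzvvzvvzv.

zvvzvzvvzvvzvzvvzvzvvzvvzvzvvzvvzv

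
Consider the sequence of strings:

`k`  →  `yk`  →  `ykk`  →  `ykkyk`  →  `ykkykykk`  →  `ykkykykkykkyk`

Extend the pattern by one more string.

ykkykykkykkykykkykykk

This is a Fibonacci-style word recurrence s(k) = s(k−1)·s(k−2): e.g. yk·k = ykk.
Continuing: ykkykykkykkyk · ykkykykk gives term 7.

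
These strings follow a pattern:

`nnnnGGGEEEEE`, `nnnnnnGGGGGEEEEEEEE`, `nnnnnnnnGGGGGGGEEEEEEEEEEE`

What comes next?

Each string has the form n^{2n} G^{2n-1} E^{3n-1}, where the shown terms are n = 2, 3, 4.
At n = 5 the blocks have lengths 10, 9, 14.

nnnnnnnnnnGGGGGGGGGEEEEEEEEEEEEEE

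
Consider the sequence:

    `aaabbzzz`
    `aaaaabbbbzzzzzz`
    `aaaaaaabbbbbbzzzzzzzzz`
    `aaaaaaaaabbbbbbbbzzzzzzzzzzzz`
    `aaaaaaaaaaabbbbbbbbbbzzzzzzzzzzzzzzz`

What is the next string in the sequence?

Reading off run lengths: a runs 3, 5, 7, 9, 11; b runs 2, 4, 6, 8, 10; z runs 3, 6, 9, 12, 15 — each is linear in n (n = 1, 2, …).
Setting n = 6 gives 13, 12, 18 characters in each block.

aaaaaaaaaaaaabbbbbbbbbbbbzzzzzzzzzzzzzzzzzz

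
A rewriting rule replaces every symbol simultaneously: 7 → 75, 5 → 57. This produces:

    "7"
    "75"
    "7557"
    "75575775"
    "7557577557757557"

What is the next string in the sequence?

φ(7557577557757557) expands symbol-by-symbol to 75 57 57 75 57 75 75 57 57 75 75 57 75 57 57 75; joining the 16 pieces gives the next term.

75575775577575575775755775575775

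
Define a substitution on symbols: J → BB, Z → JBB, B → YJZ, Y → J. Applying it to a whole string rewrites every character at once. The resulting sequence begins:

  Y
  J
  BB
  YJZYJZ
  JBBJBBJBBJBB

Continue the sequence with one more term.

BBYJZYJZBBYJZYJZBBYJZYJZBBYJZYJZ

Rewriting each symbol of JBBJBBJBBJBB: J→BB, B→YJZ, B→YJZ, J→BB, B→YJZ, B→YJZ, J→BB, B→YJZ, B→YJZ, J→BB, B→YJZ, B→YJZ, which concatenates to BB YJZ YJZ BB YJZ YJZ BB YJZ YJZ BB YJZ YJZ.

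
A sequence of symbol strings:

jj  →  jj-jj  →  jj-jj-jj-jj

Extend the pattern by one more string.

s(k+1) = s(k)·-·s(k) — each term doubles the last with '-' between the halves.
One more doubling of jj-jj-jj-jj gives the answer.

jj-jj-jj-jj-jj-jj-jj-jj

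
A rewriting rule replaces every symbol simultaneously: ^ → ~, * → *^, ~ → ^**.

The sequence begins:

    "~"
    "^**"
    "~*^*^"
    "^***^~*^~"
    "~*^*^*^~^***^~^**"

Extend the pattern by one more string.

φ(~*^*^*^~^***^~^**) expands symbol-by-symbol to ^** *^ ~ *^ ~ *^ ~ ^** ~ *^ *^ *^ ~ ^** ~ *^ *^; joining the 17 pieces gives the next term.

^***^~*^~*^~^**~*^*^*^~^**~*^*^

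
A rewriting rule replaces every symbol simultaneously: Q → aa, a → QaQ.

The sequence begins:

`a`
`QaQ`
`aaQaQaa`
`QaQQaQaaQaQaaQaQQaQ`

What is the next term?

Replace each of the 19 characters of QaQQaQaaQaQaaQaQQaQ in place — aa QaQ aa aa QaQ aa QaQ QaQ aa QaQ aa QaQ QaQ aa QaQ aa aa QaQ aa — and concatenate.

aaQaQaaaaQaQaaQaQQaQaaQaQaaQaQQaQaaQaQaaaaQaQaa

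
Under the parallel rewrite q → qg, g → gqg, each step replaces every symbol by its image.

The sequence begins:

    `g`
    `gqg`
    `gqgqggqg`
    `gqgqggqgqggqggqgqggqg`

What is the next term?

Replace each of the 21 characters of gqgqggqgqggqggqgqggqg in place — gqg qg gqg qg gqg gqg qg gqg qg gqg gqg qg gqg gqg qg gqg qg gqg gqg qg gqg — and concatenate.

gqgqggqgqggqggqgqggqgqggqggqgqggqggqgqggqgqggqggqgqggqg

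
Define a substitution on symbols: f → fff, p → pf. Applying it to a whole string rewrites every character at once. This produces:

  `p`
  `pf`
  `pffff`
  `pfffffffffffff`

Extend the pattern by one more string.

pffffffffffffffffffffffffffffffffffffffff

φ(pfffffffffffff) expands symbol-by-symbol to pf fff fff fff fff fff fff fff fff fff fff fff fff fff; joining the 14 pieces gives the next term.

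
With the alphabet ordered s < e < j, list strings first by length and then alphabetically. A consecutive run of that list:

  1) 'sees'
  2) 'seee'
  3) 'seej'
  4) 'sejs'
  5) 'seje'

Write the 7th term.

sjss

Advancing 2 positions from seje through seje → sejj reaches term 7.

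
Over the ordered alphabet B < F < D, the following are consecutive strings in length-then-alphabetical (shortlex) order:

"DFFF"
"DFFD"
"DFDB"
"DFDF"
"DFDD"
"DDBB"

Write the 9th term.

DDFB

Continuing the enumeration 3 steps past DDBB: DDBB → DDBF → DDBD → (answer).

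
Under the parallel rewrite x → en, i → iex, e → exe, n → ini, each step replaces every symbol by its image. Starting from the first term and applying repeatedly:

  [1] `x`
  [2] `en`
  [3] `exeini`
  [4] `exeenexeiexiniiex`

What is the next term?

Rewriting the 17 symbols of exeenexeiexiniiex one by one yields exe en exe exe ini exe en exe iex exe en iex ini iex iex exe en; concatenated:

exeenexeexeiniexeenexeiexexeeniexiniiexiexexeen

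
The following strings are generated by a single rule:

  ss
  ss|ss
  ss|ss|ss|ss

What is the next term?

s(k+1) = s(k)·|·s(k) — each term doubles the last with '|' between the halves.
One more doubling of ss|ss|ss|ss gives the answer.

ss|ss|ss|ss|ss|ss|ss|ss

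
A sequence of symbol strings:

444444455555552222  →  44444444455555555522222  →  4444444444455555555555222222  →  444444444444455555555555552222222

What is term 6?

4444444444444444455555555555555555222222222

Reading off run lengths: 4 runs 7, 9, 11, 13; 5 runs 7, 9, 11, 13; 2 runs 4, 5, 6, 7 — each is linear in n, where the shown terms are n = 3, 4, 5, 6.
Setting n = 8 gives 17, 17, 9 characters in each block.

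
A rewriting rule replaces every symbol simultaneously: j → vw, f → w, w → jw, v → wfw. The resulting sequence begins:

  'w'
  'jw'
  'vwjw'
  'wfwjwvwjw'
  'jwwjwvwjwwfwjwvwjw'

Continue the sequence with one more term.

vwjwjwvwjwwfwjwvwjwjwwjwvwjwwfwjwvwjw

Applying the rule to each of the 18 symbols of jwwjwvwjwwfwjwvwjw gives the pieces vw jw jw vw jw wfw jw vw jw jw w jw vw jw wfw jw vw jw, which concatenate to the answer.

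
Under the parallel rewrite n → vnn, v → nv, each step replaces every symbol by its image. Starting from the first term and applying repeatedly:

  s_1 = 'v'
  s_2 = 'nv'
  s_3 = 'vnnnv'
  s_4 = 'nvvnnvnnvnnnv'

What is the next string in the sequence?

Rewriting the 13 symbols of nvvnnvnnvnnnv one by one yields vnn nv nv vnn vnn nv vnn vnn nv vnn vnn vnn nv; concatenated:

vnnnvnvvnnvnnnvvnnvnnnvvnnvnnvnnnv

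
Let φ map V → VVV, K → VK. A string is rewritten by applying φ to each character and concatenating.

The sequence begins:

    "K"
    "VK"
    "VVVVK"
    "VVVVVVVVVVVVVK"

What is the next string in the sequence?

VVVVVVVVVVVVVVVVVVVVVVVVVVVVVVVVVVVVVVVVK

φ(VVVVVVVVVVVVVK) expands symbol-by-symbol to VVV VVV VVV VVV VVV VVV VVV VVV VVV VVV VVV VVV VVV VK; joining the 14 pieces gives the next term.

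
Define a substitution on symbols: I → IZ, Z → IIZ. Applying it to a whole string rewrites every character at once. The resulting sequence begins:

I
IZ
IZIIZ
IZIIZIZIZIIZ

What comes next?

Expanding IZIIZIZIZIIZ: I→IZ, Z→IIZ, I→IZ, I→IZ, Z→IIZ, I→IZ, Z→IIZ, I→IZ, Z→IIZ, I→IZ, I→IZ, Z→IIZ. Concatenated: IZ IIZ IZ IZ IIZ IZ IIZ IZ IIZ IZ IZ IIZ.

IZIIZIZIZIIZIZIIZIZIIZIZIZIIZ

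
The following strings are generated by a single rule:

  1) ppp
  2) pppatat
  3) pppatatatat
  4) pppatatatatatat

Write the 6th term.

pppatatatatatatatatatat

Each term is the previous one with atat appended.
From pppatatatatatat, 2 further steps: pppatatatatatat → pppatatatatatatatat → (answer).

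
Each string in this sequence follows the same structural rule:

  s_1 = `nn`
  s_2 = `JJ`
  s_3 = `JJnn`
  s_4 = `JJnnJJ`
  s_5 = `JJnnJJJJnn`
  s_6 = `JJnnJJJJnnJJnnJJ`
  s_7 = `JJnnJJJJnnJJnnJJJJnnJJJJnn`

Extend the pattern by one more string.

JJnnJJJJnnJJnnJJJJnnJJJJnnJJnnJJJJnnJJnnJJ

Each term (from the third on) is the previous term followed by the one before it: term 3 = JJ·nn = JJnn.
Continuing: JJnnJJJJnnJJnnJJJJnnJJJJnn · JJnnJJJJnnJJnnJJ gives term 8.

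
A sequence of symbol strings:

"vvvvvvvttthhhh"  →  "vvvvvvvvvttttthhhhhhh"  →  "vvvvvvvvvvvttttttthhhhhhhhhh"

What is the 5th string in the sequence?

Reading off run lengths: v runs 7, 9, 11; t runs 3, 5, 7; h runs 4, 7, 10 — each is linear in n, where the shown terms are n = 2, 3, 4.
For term 5, n = 6, so the run lengths are 15, 11, 16.

vvvvvvvvvvvvvvvttttttttttthhhhhhhhhhhhhhhh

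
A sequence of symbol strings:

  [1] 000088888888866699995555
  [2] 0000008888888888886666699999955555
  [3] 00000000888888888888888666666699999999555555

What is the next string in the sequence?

000000000088888888888888888866666666699999999995555555

The n-th term is 2n 0's then 3n+3 8's then 2n-1 6's then 2n 9's then n+2 5's, where the shown terms are n = 2, 3, 4.
At n = 5 the blocks have lengths 10, 18, 9, 10, 7.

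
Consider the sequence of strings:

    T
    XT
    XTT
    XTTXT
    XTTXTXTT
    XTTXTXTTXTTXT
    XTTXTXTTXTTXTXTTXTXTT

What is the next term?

XTTXTXTTXTTXTXTTXTXTTXTTXTXTTXTTXT

Each term (from the third on) is the previous term followed by the one before it: term 3 = XT·T = XTT.
Continuing: XTTXTXTTXTTXTXTTXTXTT · XTTXTXTTXTTXT gives term 8.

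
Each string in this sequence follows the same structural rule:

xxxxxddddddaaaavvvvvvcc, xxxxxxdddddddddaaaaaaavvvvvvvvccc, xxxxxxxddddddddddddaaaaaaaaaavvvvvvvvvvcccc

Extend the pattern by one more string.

Term n consists of n+3 x's, followed by 3n d's, followed by 3n-2 a's, followed by 2n+2 v's, followed by n c's, where the shown terms are n = 2, 3, 4.
Setting n = 5 gives 8, 15, 13, 12, 5 characters in each block.

xxxxxxxxdddddddddddddddaaaaaaaaaaaaavvvvvvvvvvvvccccc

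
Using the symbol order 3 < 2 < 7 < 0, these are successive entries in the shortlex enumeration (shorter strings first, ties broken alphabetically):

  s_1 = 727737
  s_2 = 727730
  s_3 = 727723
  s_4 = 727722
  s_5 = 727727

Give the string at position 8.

Advancing 3 positions from 727727 through 727727 → 727720 → 727773 reaches term 8.

727772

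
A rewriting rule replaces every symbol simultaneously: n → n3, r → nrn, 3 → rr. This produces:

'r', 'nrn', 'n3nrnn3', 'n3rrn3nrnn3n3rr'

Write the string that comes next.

φ(n3rrn3nrnn3n3rr) expands symbol-by-symbol to n3 rr nrn nrn n3 rr n3 nrn n3 n3 rr n3 rr nrn nrn; joining the 15 pieces gives the next term.

n3rrnrnnrnn3rrn3nrnn3n3rrn3rrnrnnrn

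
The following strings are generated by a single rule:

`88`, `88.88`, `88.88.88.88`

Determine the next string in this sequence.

s(k+1) = s(k)·.·s(k) — each term doubles the last with '.' between the halves.
So the next term is two copies of 88.88.88.88 with '.' between the halves.

88.88.88.88.88.88.88.88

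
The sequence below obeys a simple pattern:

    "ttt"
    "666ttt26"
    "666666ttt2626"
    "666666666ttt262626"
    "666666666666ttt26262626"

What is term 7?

Each term wraps the previous one in 666 on the left and 26 on the right.
From 666666666666ttt26262626, 2 further steps: 666666666666ttt26262626 → 666666666666666ttt2626262626 → (answer).

666666666666666666ttt262626262626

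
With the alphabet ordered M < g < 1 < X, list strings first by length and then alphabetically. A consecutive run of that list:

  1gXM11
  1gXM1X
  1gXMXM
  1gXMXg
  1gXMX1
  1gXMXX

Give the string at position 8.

1gXgMg

Advancing 2 positions from 1gXMXX through 1gXMXX → 1gXgMM reaches term 8.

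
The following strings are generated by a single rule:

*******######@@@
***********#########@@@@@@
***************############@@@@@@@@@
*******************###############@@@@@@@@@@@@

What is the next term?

The n-th term is 4n+3 *'s then 3n+3 #'s then 3n @'s (n = 1, 2, …).
Setting n = 5 gives 23, 18, 15 characters in each block.

***********************##################@@@@@@@@@@@@@@@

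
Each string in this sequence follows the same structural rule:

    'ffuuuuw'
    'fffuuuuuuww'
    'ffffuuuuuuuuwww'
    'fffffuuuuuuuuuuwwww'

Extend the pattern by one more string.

ffffffuuuuuuuuuuuuwwwww

Term n consists of n f's, followed by 2n u's, followed by n-1 w's, where the shown terms are n = 2, 3, 4, 5.
For the next term, n = 6, so the run lengths are 6, 12, 5.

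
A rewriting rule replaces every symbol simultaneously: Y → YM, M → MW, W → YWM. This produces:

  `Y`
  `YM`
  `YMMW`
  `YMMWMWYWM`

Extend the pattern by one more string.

YMMWMWYWMMWYWMYMYWMMW

Rewriting each symbol of YMMWMWYWM: Y→YM, M→MW, M→MW, W→YWM, M→MW, W→YWM, Y→YM, W→YWM, M→MW, which concatenates to YM MW MW YWM MW YWM YM YWM MW.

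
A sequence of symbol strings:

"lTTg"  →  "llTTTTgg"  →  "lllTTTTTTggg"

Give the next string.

Term n consists of n l's, followed by 2n T's, followed by n g's (n = 1, 2, …).
At n = 4 the blocks have lengths 4, 8, 4.

llllTTTTTTTTgggg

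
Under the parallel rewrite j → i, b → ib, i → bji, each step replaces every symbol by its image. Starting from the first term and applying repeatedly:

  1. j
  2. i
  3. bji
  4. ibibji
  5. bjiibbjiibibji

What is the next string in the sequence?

φ(bjiibbjiibibji) expands symbol-by-symbol to ib i bji bji ib ib i bji bji ib bji ib i bji; joining the 14 pieces gives the next term.

ibibjibjiibibibjibjiibbjiibibji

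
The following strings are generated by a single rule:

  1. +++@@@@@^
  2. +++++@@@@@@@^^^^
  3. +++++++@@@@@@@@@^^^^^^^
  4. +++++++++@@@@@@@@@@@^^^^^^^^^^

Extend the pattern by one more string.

Each string has the form +^{2n+1} @^{2n+3} ^^{3n-2} (n = 1, 2, …).
For the next term, n = 5, so the run lengths are 11, 13, 13.

+++++++++++@@@@@@@@@@@@@^^^^^^^^^^^^^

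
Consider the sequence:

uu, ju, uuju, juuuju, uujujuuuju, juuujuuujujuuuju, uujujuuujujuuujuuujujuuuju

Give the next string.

This is a Fibonacci-style word recurrence s(k) = s(k−2)·s(k−1): e.g. uu·ju = uuju.
So term 8 is juuujuuujujuuuju·uujujuuujujuuujuuujujuuuju.

juuujuuujujuuujuuujujuuujujuuujuuujujuuuju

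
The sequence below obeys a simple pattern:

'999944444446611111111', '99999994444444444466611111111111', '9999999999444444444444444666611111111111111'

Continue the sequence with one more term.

The n-th term is 3n-2 9's then 4n-1 4's then n 6's then 3n+2 1's, where the shown terms are n = 2, 3, 4.
At n = 5 the blocks have lengths 13, 19, 5, 17.

999999999999944444444444444444446666611111111111111111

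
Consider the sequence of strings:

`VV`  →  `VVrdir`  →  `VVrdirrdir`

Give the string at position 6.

Each term is the previous one with rdir appended.
From VVrdirrdir, 3 further steps: VVrdirrdir → VVrdirrdirrdir → VVrdirrdirrdirrdir → (answer).

VVrdirrdirrdirrdirrdir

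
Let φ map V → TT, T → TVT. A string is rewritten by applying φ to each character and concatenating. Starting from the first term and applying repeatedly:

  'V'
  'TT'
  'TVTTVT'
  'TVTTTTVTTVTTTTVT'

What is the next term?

TVTTTTVTTVTTVTTVTTTTVTTVTTTTVTTVTTVTTVTTTTVT

φ(TVTTTTVTTVTTTTVT) expands symbol-by-symbol to TVT TT TVT TVT TVT TVT TT TVT TVT TT TVT TVT TVT TVT TT TVT; joining the 16 pieces gives the next term.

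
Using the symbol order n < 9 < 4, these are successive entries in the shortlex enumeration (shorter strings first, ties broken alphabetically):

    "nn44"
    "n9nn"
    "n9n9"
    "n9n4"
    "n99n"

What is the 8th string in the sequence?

n94n

Continuing the enumeration 3 steps past n99n: n99n → n999 → n994 → (answer).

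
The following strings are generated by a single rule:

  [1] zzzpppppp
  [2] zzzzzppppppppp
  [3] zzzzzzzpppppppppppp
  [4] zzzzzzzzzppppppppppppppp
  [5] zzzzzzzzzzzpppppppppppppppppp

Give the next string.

zzzzzzzzzzzzzppppppppppppppppppppp

Term n consists of 2n-1 z's, followed by 3n p's, where the shown terms are n = 2, 3, 4, 5, 6.
Setting n = 7 gives 13, 21 characters in each block.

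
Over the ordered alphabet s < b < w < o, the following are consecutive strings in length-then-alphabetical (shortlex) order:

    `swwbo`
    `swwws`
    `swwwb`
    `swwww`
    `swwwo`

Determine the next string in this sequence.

Find the rightmost character of swwwo below o, bump it to the next letter, and reset everything to its right to s.

swwos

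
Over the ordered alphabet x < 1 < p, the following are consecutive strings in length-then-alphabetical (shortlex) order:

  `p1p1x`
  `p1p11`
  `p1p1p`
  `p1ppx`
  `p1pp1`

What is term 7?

ppxxx

Advancing 2 positions from p1pp1 through p1pp1 → p1ppp reaches term 7.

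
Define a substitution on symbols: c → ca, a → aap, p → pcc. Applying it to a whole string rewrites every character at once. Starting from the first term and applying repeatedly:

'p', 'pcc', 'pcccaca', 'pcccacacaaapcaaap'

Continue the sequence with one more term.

Replace each of the 17 characters of pcccacacaaapcaaap in place — pcc ca ca ca aap ca aap ca aap aap aap pcc ca aap aap aap pcc — and concatenate.

pcccacacaaapcaaapcaaapaapaappcccaaapaapaappcc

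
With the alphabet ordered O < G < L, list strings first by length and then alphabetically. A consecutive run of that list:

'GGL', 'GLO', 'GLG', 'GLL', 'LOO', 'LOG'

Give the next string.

Treat LOG as a base-3 numeral over the given alphabet and add one, carrying through any trailing L's.

LOL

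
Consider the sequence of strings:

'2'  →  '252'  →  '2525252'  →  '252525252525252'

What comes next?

Every step duplicates the string with '5' between the halves.
Doubling 252525252525252 with '5' between the halves:

2525252525252525252525252525252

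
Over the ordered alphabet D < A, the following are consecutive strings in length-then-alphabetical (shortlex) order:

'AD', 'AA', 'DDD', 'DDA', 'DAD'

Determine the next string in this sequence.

The successor of DAD increments the rightmost position that isn't already A and resets every position after it to D.

DAA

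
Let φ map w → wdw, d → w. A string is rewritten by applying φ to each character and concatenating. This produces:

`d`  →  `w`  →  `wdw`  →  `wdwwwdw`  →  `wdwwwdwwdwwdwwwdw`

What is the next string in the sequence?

wdwwwdwwdwwdwwwdwwdwwwdwwdwwwdwwdwwdwwwdw

Applying the rule to each of the 17 symbols of wdwwwdwwdwwdwwwdw gives the pieces wdw w wdw wdw wdw w wdw wdw w wdw wdw w wdw wdw wdw w wdw, which concatenate to the answer.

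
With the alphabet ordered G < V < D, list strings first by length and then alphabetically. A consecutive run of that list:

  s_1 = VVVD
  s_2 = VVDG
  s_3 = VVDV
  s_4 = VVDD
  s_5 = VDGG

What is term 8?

VDVG

Stepping forward 3 times from VDGG: VDGG → VDGV → VDGD, then the target.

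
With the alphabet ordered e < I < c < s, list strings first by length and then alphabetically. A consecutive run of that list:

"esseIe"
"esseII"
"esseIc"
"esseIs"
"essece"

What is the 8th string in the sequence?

essecs

Continuing the enumeration 3 steps past essece: essece → essecI → essecc → (answer).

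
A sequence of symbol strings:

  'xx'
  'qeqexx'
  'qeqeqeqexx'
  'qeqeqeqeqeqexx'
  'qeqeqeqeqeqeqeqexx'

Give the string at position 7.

qeqeqeqeqeqeqeqeqeqeqeqexx

The strings grow by a fixed prefix qeqe each time.
From qeqeqeqeqeqeqeqexx, 2 further steps: qeqeqeqeqeqeqeqexx → qeqeqeqeqeqeqeqeqeqexx → (answer).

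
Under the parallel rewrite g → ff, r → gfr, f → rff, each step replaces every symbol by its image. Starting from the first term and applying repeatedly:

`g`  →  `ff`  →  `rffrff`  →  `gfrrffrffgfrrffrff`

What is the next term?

Rewriting the 18 symbols of gfrrffrffgfrrffrff one by one yields ff rff gfr gfr rff rff gfr rff rff ff rff gfr gfr rff rff gfr rff rff; concatenated:

ffrffgfrgfrrffrffgfrrffrffffrffgfrgfrrffrffgfrrffrff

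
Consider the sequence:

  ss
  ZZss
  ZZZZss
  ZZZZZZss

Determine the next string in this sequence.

The strings grow by a fixed prefix ZZ each time.
So the next term is ZZ·ZZZZZZss.

ZZZZZZZZss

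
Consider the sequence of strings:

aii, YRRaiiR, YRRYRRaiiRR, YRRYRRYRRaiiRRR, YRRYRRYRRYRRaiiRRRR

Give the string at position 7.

Each term wraps the previous one in YRR on the left and R on the right.
From YRRYRRYRRYRRaiiRRRR, 2 further steps: YRRYRRYRRYRRaiiRRRR → YRRYRRYRRYRRYRRaiiRRRRR → (answer).

YRRYRRYRRYRRYRRYRRaiiRRRRRR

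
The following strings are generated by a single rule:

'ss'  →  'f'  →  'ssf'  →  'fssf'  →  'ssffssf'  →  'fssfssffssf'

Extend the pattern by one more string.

From term 3 onward, concatenate the second-to-last term with the last: ss·f = ssf, f·ssf = fssf, …
Continuing: ssffssf · fssfssffssf gives term 7.

ssffssffssfssffssf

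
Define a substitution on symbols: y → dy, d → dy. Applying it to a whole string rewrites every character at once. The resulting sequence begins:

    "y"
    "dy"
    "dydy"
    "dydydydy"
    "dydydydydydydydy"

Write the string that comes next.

dydydydydydydydydydydydydydydydy

φ(dydydydydydydydy) expands symbol-by-symbol to dy dy dy dy dy dy dy dy dy dy dy dy dy dy dy dy; joining the 16 pieces gives the next term.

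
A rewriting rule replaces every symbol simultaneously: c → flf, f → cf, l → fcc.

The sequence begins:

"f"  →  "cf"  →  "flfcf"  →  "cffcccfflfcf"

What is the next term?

flfcfcfflfflfflfcfcffcccfflfcf

Apply φ to cffcccfflfcf symbol by symbol: c→flf, f→cf, f→cf, c→flf, c→flf, c→flf, f→cf, f→cf, l→fcc, f→cf, c→flf, f→cf; joined: flf cf cf flf flf flf cf cf fcc cf flf cf.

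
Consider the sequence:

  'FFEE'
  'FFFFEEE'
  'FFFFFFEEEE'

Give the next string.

FFFFFFFFEEEEE

The n-th term is 2n F's then n+1 E's (n = 1, 2, …).
Setting n = 4 gives 8, 5 characters in each block.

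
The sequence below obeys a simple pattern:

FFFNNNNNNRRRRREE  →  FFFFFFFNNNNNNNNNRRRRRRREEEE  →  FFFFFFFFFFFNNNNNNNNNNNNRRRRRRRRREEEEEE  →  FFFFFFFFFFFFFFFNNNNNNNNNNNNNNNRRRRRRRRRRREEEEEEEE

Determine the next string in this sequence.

Term n consists of 4n-1 F's, followed by 3n+3 N's, followed by 2n+3 R's, followed by 2n E's (n = 1, 2, …).
For the next term, n = 5, so the run lengths are 19, 18, 13, 10.

FFFFFFFFFFFFFFFFFFFNNNNNNNNNNNNNNNNNNRRRRRRRRRRRRREEEEEEEEEE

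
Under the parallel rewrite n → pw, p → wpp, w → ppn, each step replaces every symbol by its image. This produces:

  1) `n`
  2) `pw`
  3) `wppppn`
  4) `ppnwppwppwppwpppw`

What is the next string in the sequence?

φ(ppnwppwppwppwpppw) expands symbol-by-symbol to wpp wpp pw ppn wpp wpp ppn wpp wpp ppn wpp wpp ppn wpp wpp wpp ppn; joining the 17 pieces gives the next term.

wppwpppwppnwppwppppnwppwppppnwppwppppnwppwppwppppn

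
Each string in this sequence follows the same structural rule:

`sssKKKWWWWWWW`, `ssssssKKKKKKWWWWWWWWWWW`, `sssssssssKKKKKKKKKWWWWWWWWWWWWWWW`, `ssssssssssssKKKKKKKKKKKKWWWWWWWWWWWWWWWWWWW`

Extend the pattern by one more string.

sssssssssssssssKKKKKKKKKKKKKKKWWWWWWWWWWWWWWWWWWWWWWW

Term n consists of 3n s's, followed by 3n K's, followed by 4n+3 W's (n = 1, 2, …).
For the next term, n = 5, so the run lengths are 15, 15, 23.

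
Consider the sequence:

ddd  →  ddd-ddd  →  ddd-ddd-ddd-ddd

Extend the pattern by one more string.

Each string is two copies of the previous one joined by '-'.
So the next term is two copies of ddd-ddd-ddd-ddd with '-' between the halves.

ddd-ddd-ddd-ddd-ddd-ddd-ddd-ddd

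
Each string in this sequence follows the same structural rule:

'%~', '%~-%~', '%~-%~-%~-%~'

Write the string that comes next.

s(k+1) = s(k)·-·s(k) — each term doubles the last with '-' between the halves.
One more doubling of %~-%~-%~-%~ gives the answer.

%~-%~-%~-%~-%~-%~-%~-%~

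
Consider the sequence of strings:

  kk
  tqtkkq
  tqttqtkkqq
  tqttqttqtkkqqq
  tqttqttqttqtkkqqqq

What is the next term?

s(k+1) = tqt·s(k)·q, so each term gains tqt as a prefix and q as a suffix.
One more step from tqttqttqttqtkkqqqq gives the answer.

tqttqttqttqttqtkkqqqqq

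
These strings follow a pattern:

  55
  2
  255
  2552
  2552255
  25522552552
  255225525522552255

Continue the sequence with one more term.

This is a Fibonacci-style word recurrence s(k) = s(k−1)·s(k−2): e.g. 2·55 = 255.
So term 8 is 255225525522552255·25522552552.

25522552552255225525522552552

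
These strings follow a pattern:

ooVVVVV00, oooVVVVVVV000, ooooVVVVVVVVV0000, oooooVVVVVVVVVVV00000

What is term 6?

Each string has the form o^{n} V^{2n+1} 0^{n}, where the shown terms are n = 2, 3, 4, 5.
At n = 7 the blocks have lengths 7, 15, 7.

oooooooVVVVVVVVVVVVVVV0000000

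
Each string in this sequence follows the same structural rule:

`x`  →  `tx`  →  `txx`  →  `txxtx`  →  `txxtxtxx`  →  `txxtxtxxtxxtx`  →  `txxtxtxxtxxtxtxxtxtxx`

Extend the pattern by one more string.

This is a Fibonacci-style word recurrence s(k) = s(k−1)·s(k−2): e.g. tx·x = txx.
The next term joins txxtxtxxtxxtxtxxtxtxx and txxtxtxxtxxtx.

txxtxtxxtxxtxtxxtxtxxtxxtxtxxtxxtx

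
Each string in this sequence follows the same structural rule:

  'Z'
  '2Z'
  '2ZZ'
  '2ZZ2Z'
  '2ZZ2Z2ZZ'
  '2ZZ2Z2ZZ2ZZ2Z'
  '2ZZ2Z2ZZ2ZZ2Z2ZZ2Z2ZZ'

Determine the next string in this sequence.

2ZZ2Z2ZZ2ZZ2Z2ZZ2Z2ZZ2ZZ2Z2ZZ2ZZ2Z

From term 3 onward, concatenate the last term with the second-to-last: 2Z·Z = 2ZZ, 2ZZ·2Z = 2ZZ2Z, …
The next term joins 2ZZ2Z2ZZ2ZZ2Z2ZZ2Z2ZZ and 2ZZ2Z2ZZ2ZZ2Z.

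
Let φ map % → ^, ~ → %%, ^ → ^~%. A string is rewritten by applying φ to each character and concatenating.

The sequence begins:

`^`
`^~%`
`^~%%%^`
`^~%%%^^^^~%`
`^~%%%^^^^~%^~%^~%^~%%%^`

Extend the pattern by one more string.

Replace each of the 23 characters of ^~%%%^^^^~%^~%^~%^~%%%^ in place — ^~% %% ^ ^ ^ ^~% ^~% ^~% ^~% %% ^ ^~% %% ^ ^~% %% ^ ^~% %% ^ ^ ^ ^~% — and concatenate.

^~%%%^^^^~%^~%^~%^~%%%^^~%%%^^~%%%^^~%%%^^^^~%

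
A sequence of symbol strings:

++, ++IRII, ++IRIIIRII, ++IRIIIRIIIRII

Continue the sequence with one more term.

++IRIIIRIIIRIIIRII

The strings grow by a fixed suffix IRII each time.
One more step from ++IRIIIRIIIRII gives the answer.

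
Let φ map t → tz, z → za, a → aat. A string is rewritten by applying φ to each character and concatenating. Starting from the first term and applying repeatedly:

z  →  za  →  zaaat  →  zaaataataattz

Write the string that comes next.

Replace each of the 13 characters of zaaataataattz in place — za aat aat aat tz aat aat tz aat aat tz tz za — and concatenate.

zaaataataattzaataattzaataattztzza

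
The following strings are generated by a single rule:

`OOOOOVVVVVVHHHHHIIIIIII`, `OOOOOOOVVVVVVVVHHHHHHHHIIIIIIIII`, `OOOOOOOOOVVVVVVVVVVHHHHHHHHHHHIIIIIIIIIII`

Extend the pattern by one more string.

The n-th term is 2n+1 O's then 2n+2 V's then 3n-1 H's then 2n+3 I's, where the shown terms are n = 2, 3, 4.
At n = 5 the blocks have lengths 11, 12, 14, 13.

OOOOOOOOOOOVVVVVVVVVVVVHHHHHHHHHHHHHHIIIIIIIIIIIII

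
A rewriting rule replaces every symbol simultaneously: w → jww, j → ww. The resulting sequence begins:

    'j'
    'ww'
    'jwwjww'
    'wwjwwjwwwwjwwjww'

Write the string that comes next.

Replace each of the 16 characters of wwjwwjwwwwjwwjww in place — jww jww ww jww jww ww jww jww jww jww ww jww jww ww jww jww — and concatenate.

jwwjwwwwjwwjwwwwjwwjwwjwwjwwwwjwwjwwwwjwwjww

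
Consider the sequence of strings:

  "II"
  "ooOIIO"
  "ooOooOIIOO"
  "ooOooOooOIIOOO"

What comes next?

Each term wraps the previous one in ooO on the left and O on the right.
So the next term is ooO·ooOooOooOIIOOO·O.

ooOooOooOooOIIOOOO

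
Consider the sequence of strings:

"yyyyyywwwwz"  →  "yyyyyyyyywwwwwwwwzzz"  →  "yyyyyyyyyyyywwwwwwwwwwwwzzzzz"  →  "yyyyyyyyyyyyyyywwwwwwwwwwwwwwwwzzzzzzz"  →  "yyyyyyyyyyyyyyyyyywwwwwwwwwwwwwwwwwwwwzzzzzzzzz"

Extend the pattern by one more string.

The n-th term is 3n+3 y's then 4n w's then 2n-1 z's (n = 1, 2, …).
Setting n = 6 gives 21, 24, 11 characters in each block.

yyyyyyyyyyyyyyyyyyyyywwwwwwwwwwwwwwwwwwwwwwwwzzzzzzzzzzz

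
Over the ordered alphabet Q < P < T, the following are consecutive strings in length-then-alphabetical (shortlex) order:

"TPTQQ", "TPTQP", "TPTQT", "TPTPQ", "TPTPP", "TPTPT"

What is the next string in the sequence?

Treat TPTPT as a base-3 numeral over the given alphabet and add one, carrying through any trailing T's.

TPTTQ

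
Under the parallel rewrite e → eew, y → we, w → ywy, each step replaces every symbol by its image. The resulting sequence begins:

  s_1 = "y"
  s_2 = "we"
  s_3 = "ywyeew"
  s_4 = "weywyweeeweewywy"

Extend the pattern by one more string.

Rewriting the 16 symbols of weywyweeeweewywy one by one yields ywy eew we ywy we ywy eew eew eew ywy eew eew ywy we ywy we; concatenated:

ywyeewweywyweywyeeweeweewywyeeweewywyweywywe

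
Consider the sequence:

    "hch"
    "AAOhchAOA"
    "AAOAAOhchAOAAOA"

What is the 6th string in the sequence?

AAOAAOAAOAAOAAOhchAOAAOAAOAAOAAOA

Each term wraps the previous one in AAO on the left and AOA on the right.
From AAOAAOhchAOAAOA, 3 further steps: AAOAAOhchAOAAOA → AAOAAOAAOhchAOAAOAAOA → AAOAAOAAOAAOhchAOAAOAAOAAOA → (answer).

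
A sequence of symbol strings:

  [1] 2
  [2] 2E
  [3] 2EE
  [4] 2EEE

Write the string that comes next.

The strings grow by a fixed suffix E each time.
So the next term is 2EEE·E.

2EEEE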